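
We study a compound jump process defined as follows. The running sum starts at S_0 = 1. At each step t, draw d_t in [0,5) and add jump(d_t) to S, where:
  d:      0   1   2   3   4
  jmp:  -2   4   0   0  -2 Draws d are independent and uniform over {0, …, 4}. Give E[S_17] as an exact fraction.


1

Outcome values over d=0..4: [-2, 4, 0, 0, -2]
Σy = 0, Σy² = 24, M = 5
μ = 0/5 = 0,  σ² = 24/5 − (0)² = 24/5
E[S_17] = 1 + 17·(0) = 1


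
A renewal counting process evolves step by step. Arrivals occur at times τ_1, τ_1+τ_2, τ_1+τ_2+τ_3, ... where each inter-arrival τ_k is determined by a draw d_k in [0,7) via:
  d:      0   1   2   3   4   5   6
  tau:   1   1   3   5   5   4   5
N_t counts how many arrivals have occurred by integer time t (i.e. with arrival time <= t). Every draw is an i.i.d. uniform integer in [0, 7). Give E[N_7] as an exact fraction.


1488510/823543

Inter-arrival values over d=0..6: [1, 1, 3, 5, 5, 4, 5]
Each d has probability 1/7, so the pmf of τ is: f(1) = 2/7, f(3) = 1/7, f(4) = 1/7, f(5) = 3/7
Renewal equation for m(n) = E[N_n]: condition on τ_1 = k (if k <= n, one arrival plus a fresh copy on the remaining n−k steps): m(n) = F(n) + Σ_{k<=n} f(k)·m(n−k), where F(n) = P(τ <= n) and m(0) = 0
m(1) = F(1) = 2/7
m(2) = F(2) + f(1)·m(1) = 2/7 + 2/7·2/7 = 18/49
m(3) = F(3) + f(1)·m(2) = 3/7 + 2/7·18/49 = 183/343
m(4) = F(4) + f(1)·m(3) + f(3)·m(1) = 4/7 + 2/7·183/343 + 1/7·2/7 = 1836/2401
m(5) = F(5) + f(1)·m(4) + f(3)·m(2) + f(4)·m(1) = 1 + 2/7·1836/2401 + 1/7·18/49 + 1/7·2/7 = 22047/16807
m(6) = F(6) + f(1)·m(5) + f(3)·m(3) + f(4)·m(2) + f(5)·m(1) = 1 + 2/7·22047/16807 + 1/7·183/343 + 1/7·18/49 + 3/7·2/7 = 191290/117649
m(7) = F(7) + f(1)·m(6) + f(3)·m(4) + f(4)·m(3) + f(5)·m(2) = 1 + 2/7·191290/117649 + 1/7·1836/2401 + 1/7·183/343 + 3/7·18/49 = 1488510/823543
E[N_7] = m(7) = 1488510/823543


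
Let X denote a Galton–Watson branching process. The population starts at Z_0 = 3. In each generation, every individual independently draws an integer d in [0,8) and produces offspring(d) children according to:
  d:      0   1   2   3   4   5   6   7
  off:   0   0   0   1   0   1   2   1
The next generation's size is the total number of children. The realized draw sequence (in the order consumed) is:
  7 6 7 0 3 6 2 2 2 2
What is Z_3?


0

gen 0: Z_0=3, draws=[7, 6, 7], offspring=[1, 2, 1], Z_1=4
gen 1: Z_1=4, draws=[0, 3, 6, 2], offspring=[0, 1, 2, 0], Z_2=3
gen 2: Z_2=3, draws=[2, 2, 2], offspring=[0, 0, 0], Z_3=0


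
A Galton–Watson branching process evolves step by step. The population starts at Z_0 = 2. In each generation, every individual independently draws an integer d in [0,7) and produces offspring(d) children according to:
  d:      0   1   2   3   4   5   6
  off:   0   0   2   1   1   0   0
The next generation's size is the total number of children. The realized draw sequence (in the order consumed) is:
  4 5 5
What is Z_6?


0

gen 0: Z_0=2, draws=[4, 5], offspring=[1, 0], Z_1=1
gen 1: Z_1=1, draws=[5], offspring=[0], Z_2=0
gen 2: Z_2=0, draws=[], offspring=[], Z_3=0
gen 3: Z_3=0, draws=[], offspring=[], Z_4=0
gen 4: Z_4=0, draws=[], offspring=[], Z_5=0
gen 5: Z_5=0, draws=[], offspring=[], Z_6=0


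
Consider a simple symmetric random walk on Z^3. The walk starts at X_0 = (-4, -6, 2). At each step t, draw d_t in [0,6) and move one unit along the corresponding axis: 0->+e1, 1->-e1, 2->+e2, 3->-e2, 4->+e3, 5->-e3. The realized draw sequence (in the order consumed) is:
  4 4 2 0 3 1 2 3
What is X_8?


t=0: X=(-4, -6, 2), d=4 → +e3, X_1=(-4, -6, 3)
t=1: X=(-4, -6, 3), d=4 → +e3, X_2=(-4, -6, 4)
t=2: X=(-4, -6, 4), d=2 → +e2, X_3=(-4, -5, 4)
t=3: X=(-4, -5, 4), d=0 → +e1, X_4=(-3, -5, 4)
t=4: X=(-3, -5, 4), d=3 → -e2, X_5=(-3, -6, 4)
t=5: X=(-3, -6, 4), d=1 → -e1, X_6=(-4, -6, 4)
t=6: X=(-4, -6, 4), d=2 → +e2, X_7=(-4, -5, 4)
t=7: X=(-4, -5, 4), d=3 → -e2, X_8=(-4, -6, 4)

(-4, -6, 4)


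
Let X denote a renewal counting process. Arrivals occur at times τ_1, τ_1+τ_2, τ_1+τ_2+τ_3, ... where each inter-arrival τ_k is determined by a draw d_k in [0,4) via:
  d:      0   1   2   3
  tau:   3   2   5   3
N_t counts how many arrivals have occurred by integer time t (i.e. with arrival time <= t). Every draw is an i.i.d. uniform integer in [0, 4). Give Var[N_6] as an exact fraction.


Inter-arrival values over d=0..3: [3, 2, 5, 3]
Each d has probability 1/4, so the pmf of τ is: f(2) = 1/4, f(3) = 1/2, f(5) = 1/4
Let p_n(j) = P(N_n = j), with p_0 = [1]. Condition on τ_1: p_n(0) = P(τ > n), and for j >= 1, p_n(j) = Σ_{k<=n} f(k)·p_{n−k}(j−1)
p_1 = [1]  (j = 0)
p_2 = [3/4, 1/4]  (j = 0..1)
p_3 = [1/4, 3/4]  (j = 0..1)
p_4 = [1/4, 11/16, 1/16]  (j = 0..2)
p_5 = [0, 11/16, 5/16]  (j = 0..2)
p_6 = [0, 7/16, 35/64, 1/64]  (j = 0..3)
E[N_6] = Σ j·p_6(j) = 101/64;  E[N_6²] = Σ j²·p_6(j) = 177/64
Var[N_6] = 177/64 − (101/64)² = 1127/4096

1127/4096


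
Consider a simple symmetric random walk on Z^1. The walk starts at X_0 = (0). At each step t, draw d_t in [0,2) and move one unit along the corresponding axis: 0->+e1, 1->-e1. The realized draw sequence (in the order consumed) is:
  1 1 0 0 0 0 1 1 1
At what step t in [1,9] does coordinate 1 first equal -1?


t=0: X=(0), d=1 → -e1, X_1=(-1)
t=1: X=(-1), d=1 → -e1, X_2=(-2)
t=2: X=(-2), d=0 → +e1, X_3=(-1)
t=3: X=(-1), d=0 → +e1, X_4=(0)
t=4: X=(0), d=0 → +e1, X_5=(1)
t=5: X=(1), d=0 → +e1, X_6=(2)
t=6: X=(2), d=1 → -e1, X_7=(1)
t=7: X=(1), d=1 → -e1, X_8=(0)
t=8: X=(0), d=1 → -e1, X_9=(-1)

1


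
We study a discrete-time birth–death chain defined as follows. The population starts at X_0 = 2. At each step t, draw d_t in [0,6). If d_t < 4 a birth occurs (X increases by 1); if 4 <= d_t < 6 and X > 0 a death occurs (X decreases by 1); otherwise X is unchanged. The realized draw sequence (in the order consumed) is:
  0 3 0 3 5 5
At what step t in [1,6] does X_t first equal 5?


3

t=0: X=2, d=0 → birth, X_1=3
t=1: X=3, d=3 → birth, X_2=4
t=2: X=4, d=0 → birth, X_3=5
t=3: X=5, d=3 → birth, X_4=6
t=4: X=6, d=5 → death, X_5=5
t=5: X=5, d=5 → death, X_6=4


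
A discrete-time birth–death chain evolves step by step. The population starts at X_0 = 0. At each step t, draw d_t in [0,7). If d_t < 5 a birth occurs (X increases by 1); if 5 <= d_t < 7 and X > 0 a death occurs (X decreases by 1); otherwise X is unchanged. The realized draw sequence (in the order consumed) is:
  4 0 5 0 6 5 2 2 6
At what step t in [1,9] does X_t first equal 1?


t=0: X=0, d=4 → birth, X_1=1
t=1: X=1, d=0 → birth, X_2=2
t=2: X=2, d=5 → death, X_3=1
t=3: X=1, d=0 → birth, X_4=2
t=4: X=2, d=6 → death, X_5=1
t=5: X=1, d=5 → death, X_6=0
t=6: X=0, d=2 → birth, X_7=1
t=7: X=1, d=2 → birth, X_8=2
t=8: X=2, d=6 → death, X_9=1

1


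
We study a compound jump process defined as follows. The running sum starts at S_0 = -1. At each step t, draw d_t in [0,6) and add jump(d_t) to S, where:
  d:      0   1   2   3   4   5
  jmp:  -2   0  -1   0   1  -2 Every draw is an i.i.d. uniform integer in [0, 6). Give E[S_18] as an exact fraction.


Outcome values over d=0..5: [-2, 0, -1, 0, 1, -2]
Σy = -4, Σy² = 10, M = 6
μ = -4/6 = -2/3,  σ² = 10/6 − (-2/3)² = 11/9
E[S_18] = -1 + 18·(-2/3) = -13

-13


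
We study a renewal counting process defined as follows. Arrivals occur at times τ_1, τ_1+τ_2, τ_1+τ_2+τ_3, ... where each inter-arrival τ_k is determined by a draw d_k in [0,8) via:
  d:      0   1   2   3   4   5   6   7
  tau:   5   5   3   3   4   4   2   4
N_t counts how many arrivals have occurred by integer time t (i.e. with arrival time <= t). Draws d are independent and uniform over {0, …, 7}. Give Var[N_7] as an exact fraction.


72703/262144

Inter-arrival values over d=0..7: [5, 5, 3, 3, 4, 4, 2, 4]
Each d has probability 1/8, so the pmf of τ is: f(2) = 1/8, f(3) = 1/4, f(4) = 3/8, f(5) = 1/4
Let p_n(j) = P(N_n = j), with p_0 = [1]. Condition on τ_1: p_n(0) = P(τ > n), and for j >= 1, p_n(j) = Σ_{k<=n} f(k)·p_{n−k}(j−1)
p_1 = [1]  (j = 0)
p_2 = [7/8, 1/8]  (j = 0..1)
p_3 = [5/8, 3/8]  (j = 0..1)
p_4 = [1/4, 47/64, 1/64]  (j = 0..2)
p_5 = [0, 59/64, 5/64]  (j = 0..2)
p_6 = [0, 49/64, 119/512, 1/512]  (j = 0..3)
p_7 = [0, 33/64, 241/512, 7/512]  (j = 0..3)
E[N_7] = Σ j·p_7(j) = 767/512;  E[N_7²] = Σ j²·p_7(j) = 1291/512
Var[N_7] = 1291/512 − (767/512)² = 72703/262144


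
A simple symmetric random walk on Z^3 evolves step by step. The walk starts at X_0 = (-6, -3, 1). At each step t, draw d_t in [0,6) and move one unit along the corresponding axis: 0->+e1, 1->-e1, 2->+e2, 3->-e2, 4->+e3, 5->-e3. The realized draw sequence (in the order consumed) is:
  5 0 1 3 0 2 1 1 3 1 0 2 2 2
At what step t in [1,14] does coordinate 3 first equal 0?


t=0: X=(-6, -3, 1), d=5 → -e3, X_1=(-6, -3, 0)
t=1: X=(-6, -3, 0), d=0 → +e1, X_2=(-5, -3, 0)
t=2: X=(-5, -3, 0), d=1 → -e1, X_3=(-6, -3, 0)
t=3: X=(-6, -3, 0), d=3 → -e2, X_4=(-6, -4, 0)
t=4: X=(-6, -4, 0), d=0 → +e1, X_5=(-5, -4, 0)
t=5: X=(-5, -4, 0), d=2 → +e2, X_6=(-5, -3, 0)
t=6: X=(-5, -3, 0), d=1 → -e1, X_7=(-6, -3, 0)
t=7: X=(-6, -3, 0), d=1 → -e1, X_8=(-7, -3, 0)
t=8: X=(-7, -3, 0), d=3 → -e2, X_9=(-7, -4, 0)
t=9: X=(-7, -4, 0), d=1 → -e1, X_10=(-8, -4, 0)
t=10: X=(-8, -4, 0), d=0 → +e1, X_11=(-7, -4, 0)
t=11: X=(-7, -4, 0), d=2 → +e2, X_12=(-7, -3, 0)
t=12: X=(-7, -3, 0), d=2 → +e2, X_13=(-7, -2, 0)
t=13: X=(-7, -2, 0), d=2 → +e2, X_14=(-7, -1, 0)

1


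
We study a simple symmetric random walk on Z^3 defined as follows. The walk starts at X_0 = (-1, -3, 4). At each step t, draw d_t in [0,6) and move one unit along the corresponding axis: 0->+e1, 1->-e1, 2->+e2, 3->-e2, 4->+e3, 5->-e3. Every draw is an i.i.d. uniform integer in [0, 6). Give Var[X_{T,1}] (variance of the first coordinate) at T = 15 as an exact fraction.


5

Outcome values over d=0..5: [1, -1, 0, 0, 0, 0]
Σy = 0, Σy² = 2, M = 6
μ = 0/6 = 0,  σ² = 2/6 − (0)² = 1/3
Independent increments: Var[X_15] = 15·σ² = 15·(1/3) = 5


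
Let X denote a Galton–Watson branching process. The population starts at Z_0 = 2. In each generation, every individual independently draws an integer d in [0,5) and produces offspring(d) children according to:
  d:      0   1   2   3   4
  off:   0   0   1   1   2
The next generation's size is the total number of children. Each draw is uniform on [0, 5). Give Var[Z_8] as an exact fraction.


Outcome values over d=0..4: [0, 0, 1, 1, 2]
Σy = 4, Σy² = 6, M = 5
μ = 4/5 = 4/5,  σ² = 6/5 − (4/5)² = 14/25
V_0 = 0, E_0 = 2
V_1 = 14/25·E_0 + (4/5)²·V_0 = 28/25;  E_1 = 8/5
V_2 = 14/25·E_1 + (4/5)²·V_1 = 1008/625;  E_2 = 32/25
V_3 = 14/25·E_2 + (4/5)²·V_2 = 27328/15625;  E_3 = 128/125
V_4 = 14/25·E_3 + (4/5)²·V_3 = 661248/390625;  E_4 = 512/625
V_5 = 14/25·E_4 + (4/5)²·V_4 = 15059968/9765625;  E_5 = 2048/3125
V_6 = 14/25·E_5 + (4/5)²·V_5 = 330559488/244140625;  E_6 = 8192/15625
V_7 = 14/25·E_6 + (4/5)²·V_6 = 7080951808/6103515625;  E_7 = 32768/78125
V_8 = 14/25·E_7 + (4/5)²·V_7 = 149135228928/152587890625;  E_8 = 131072/390625

149135228928/152587890625


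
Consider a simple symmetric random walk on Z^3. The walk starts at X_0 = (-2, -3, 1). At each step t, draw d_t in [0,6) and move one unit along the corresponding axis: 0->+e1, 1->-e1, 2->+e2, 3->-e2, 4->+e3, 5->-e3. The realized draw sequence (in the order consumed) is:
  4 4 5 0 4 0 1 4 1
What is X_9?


(-2, -3, 4)

t=0: X=(-2, -3, 1), d=4 → +e3, X_1=(-2, -3, 2)
t=1: X=(-2, -3, 2), d=4 → +e3, X_2=(-2, -3, 3)
t=2: X=(-2, -3, 3), d=5 → -e3, X_3=(-2, -3, 2)
t=3: X=(-2, -3, 2), d=0 → +e1, X_4=(-1, -3, 2)
t=4: X=(-1, -3, 2), d=4 → +e3, X_5=(-1, -3, 3)
t=5: X=(-1, -3, 3), d=0 → +e1, X_6=(0, -3, 3)
t=6: X=(0, -3, 3), d=1 → -e1, X_7=(-1, -3, 3)
t=7: X=(-1, -3, 3), d=4 → +e3, X_8=(-1, -3, 4)
t=8: X=(-1, -3, 4), d=1 → -e1, X_9=(-2, -3, 4)


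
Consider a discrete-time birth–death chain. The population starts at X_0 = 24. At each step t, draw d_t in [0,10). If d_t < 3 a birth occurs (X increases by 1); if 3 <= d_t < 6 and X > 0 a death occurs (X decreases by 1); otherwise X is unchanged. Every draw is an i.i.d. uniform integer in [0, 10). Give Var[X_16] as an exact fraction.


X can drop by at most 1 per step and X_0 = 24 > T = 16, so X_t >= 24 − t >= 8 > 0 for every t <= 16: the floor at 0 (the 'and X > 0' condition) never binds. Hence X_16 = X_0 + Σ_{t<16} Y_t with i.i.d. increments Y_t = y(d_t) ∈ {+1, −1, 0}.
Outcome values over d=0..9: [1, 1, 1, -1, -1, -1, 0, 0, 0, 0]
Σy = 0, Σy² = 6, M = 10
μ = 0/10 = 0,  σ² = 6/10 − (0)² = 3/5
Independent increments: Var[X_16] = 16·σ² = 16·(3/5) = 48/5

48/5


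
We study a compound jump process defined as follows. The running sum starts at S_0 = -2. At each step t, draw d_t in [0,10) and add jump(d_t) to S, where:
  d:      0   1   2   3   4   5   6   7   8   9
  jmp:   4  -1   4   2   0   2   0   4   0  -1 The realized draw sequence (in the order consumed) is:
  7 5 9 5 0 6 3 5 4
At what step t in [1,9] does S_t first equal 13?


8

t=0: S=-2, d=7, jump=4, S_1=2
t=1: S=2, d=5, jump=2, S_2=4
t=2: S=4, d=9, jump=-1, S_3=3
t=3: S=3, d=5, jump=2, S_4=5
t=4: S=5, d=0, jump=4, S_5=9
t=5: S=9, d=6, jump=0, S_6=9
t=6: S=9, d=3, jump=2, S_7=11
t=7: S=11, d=5, jump=2, S_8=13
t=8: S=13, d=4, jump=0, S_9=13


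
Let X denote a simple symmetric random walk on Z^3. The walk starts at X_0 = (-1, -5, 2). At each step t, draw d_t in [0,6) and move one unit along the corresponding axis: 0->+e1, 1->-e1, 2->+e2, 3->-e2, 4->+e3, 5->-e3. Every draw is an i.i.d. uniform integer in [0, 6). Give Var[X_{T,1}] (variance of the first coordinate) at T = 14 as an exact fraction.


Outcome values over d=0..5: [1, -1, 0, 0, 0, 0]
Σy = 0, Σy² = 2, M = 6
μ = 0/6 = 0,  σ² = 2/6 − (0)² = 1/3
Independent increments: Var[X_14] = 14·σ² = 14·(1/3) = 14/3

14/3


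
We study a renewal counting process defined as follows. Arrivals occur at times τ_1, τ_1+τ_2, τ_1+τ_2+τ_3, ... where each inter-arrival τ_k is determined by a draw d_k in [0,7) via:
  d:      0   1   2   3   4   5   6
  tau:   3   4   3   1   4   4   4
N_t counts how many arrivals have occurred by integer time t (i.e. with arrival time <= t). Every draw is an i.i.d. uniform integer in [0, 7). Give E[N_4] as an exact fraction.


Inter-arrival values over d=0..6: [3, 4, 3, 1, 4, 4, 4]
Each d has probability 1/7, so the pmf of τ is: f(1) = 1/7, f(3) = 2/7, f(4) = 4/7
Renewal equation for m(n) = E[N_n]: condition on τ_1 = k (if k <= n, one arrival plus a fresh copy on the remaining n−k steps): m(n) = F(n) + Σ_{k<=n} f(k)·m(n−k), where F(n) = P(τ <= n) and m(0) = 0
m(1) = F(1) = 1/7
m(2) = F(2) + f(1)·m(1) = 1/7 + 1/7·1/7 = 8/49
m(3) = F(3) + f(1)·m(2) = 3/7 + 1/7·8/49 = 155/343
m(4) = F(4) + f(1)·m(3) + f(3)·m(1) = 1 + 1/7·155/343 + 2/7·1/7 = 2654/2401
E[N_4] = m(4) = 2654/2401

2654/2401


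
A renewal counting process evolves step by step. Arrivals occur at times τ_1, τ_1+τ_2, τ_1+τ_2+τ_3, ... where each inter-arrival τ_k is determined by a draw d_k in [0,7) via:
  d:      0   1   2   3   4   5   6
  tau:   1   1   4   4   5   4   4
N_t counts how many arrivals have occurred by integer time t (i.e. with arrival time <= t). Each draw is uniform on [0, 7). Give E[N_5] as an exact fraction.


Inter-arrival values over d=0..6: [1, 1, 4, 4, 5, 4, 4]
Each d has probability 1/7, so the pmf of τ is: f(1) = 2/7, f(4) = 4/7, f(5) = 1/7
Renewal equation for m(n) = E[N_n]: condition on τ_1 = k (if k <= n, one arrival plus a fresh copy on the remaining n−k steps): m(n) = F(n) + Σ_{k<=n} f(k)·m(n−k), where F(n) = P(τ <= n) and m(0) = 0
m(1) = F(1) = 2/7
m(2) = F(2) + f(1)·m(1) = 2/7 + 2/7·2/7 = 18/49
m(3) = F(3) + f(1)·m(2) = 2/7 + 2/7·18/49 = 134/343
m(4) = F(4) + f(1)·m(3) = 6/7 + 2/7·134/343 = 2326/2401
m(5) = F(5) + f(1)·m(4) + f(4)·m(1) = 1 + 2/7·2326/2401 + 4/7·2/7 = 24203/16807
E[N_5] = m(5) = 24203/16807

24203/16807


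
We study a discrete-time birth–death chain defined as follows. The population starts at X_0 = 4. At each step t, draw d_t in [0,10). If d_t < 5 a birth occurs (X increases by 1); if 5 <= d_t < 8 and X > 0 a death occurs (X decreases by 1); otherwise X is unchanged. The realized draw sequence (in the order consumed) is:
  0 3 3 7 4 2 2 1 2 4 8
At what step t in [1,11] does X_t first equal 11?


t=0: X=4, d=0 → birth, X_1=5
t=1: X=5, d=3 → birth, X_2=6
t=2: X=6, d=3 → birth, X_3=7
t=3: X=7, d=7 → death, X_4=6
t=4: X=6, d=4 → birth, X_5=7
t=5: X=7, d=2 → birth, X_6=8
t=6: X=8, d=2 → birth, X_7=9
t=7: X=9, d=1 → birth, X_8=10
t=8: X=10, d=2 → birth, X_9=11
t=9: X=11, d=4 → birth, X_10=12
t=10: X=12, d=8 → hold, X_11=12

9


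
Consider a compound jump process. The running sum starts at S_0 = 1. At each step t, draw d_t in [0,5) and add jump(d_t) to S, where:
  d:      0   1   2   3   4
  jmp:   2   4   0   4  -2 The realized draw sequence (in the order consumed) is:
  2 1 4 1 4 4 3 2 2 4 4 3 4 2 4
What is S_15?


3

t=0: S=1, d=2, jump=0, S_1=1
t=1: S=1, d=1, jump=4, S_2=5
t=2: S=5, d=4, jump=-2, S_3=3
t=3: S=3, d=1, jump=4, S_4=7
t=4: S=7, d=4, jump=-2, S_5=5
t=5: S=5, d=4, jump=-2, S_6=3
t=6: S=3, d=3, jump=4, S_7=7
t=7: S=7, d=2, jump=0, S_8=7
t=8: S=7, d=2, jump=0, S_9=7
t=9: S=7, d=4, jump=-2, S_10=5
t=10: S=5, d=4, jump=-2, S_11=3
t=11: S=3, d=3, jump=4, S_12=7
t=12: S=7, d=4, jump=-2, S_13=5
t=13: S=5, d=2, jump=0, S_14=5
t=14: S=5, d=4, jump=-2, S_15=3


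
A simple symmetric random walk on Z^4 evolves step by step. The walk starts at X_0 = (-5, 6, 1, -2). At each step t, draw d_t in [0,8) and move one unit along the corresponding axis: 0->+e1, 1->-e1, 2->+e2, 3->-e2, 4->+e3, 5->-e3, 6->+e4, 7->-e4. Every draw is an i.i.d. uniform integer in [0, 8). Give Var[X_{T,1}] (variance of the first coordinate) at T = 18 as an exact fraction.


Outcome values over d=0..7: [1, -1, 0, 0, 0, 0, 0, 0]
Σy = 0, Σy² = 2, M = 8
μ = 0/8 = 0,  σ² = 2/8 − (0)² = 1/4
Independent increments: Var[X_18] = 18·σ² = 18·(1/4) = 9/2

9/2


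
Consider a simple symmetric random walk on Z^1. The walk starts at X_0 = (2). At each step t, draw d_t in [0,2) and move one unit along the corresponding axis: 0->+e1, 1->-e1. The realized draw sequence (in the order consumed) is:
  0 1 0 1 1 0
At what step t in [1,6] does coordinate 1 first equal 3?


1

t=0: X=(2), d=0 → +e1, X_1=(3)
t=1: X=(3), d=1 → -e1, X_2=(2)
t=2: X=(2), d=0 → +e1, X_3=(3)
t=3: X=(3), d=1 → -e1, X_4=(2)
t=4: X=(2), d=1 → -e1, X_5=(1)
t=5: X=(1), d=0 → +e1, X_6=(2)


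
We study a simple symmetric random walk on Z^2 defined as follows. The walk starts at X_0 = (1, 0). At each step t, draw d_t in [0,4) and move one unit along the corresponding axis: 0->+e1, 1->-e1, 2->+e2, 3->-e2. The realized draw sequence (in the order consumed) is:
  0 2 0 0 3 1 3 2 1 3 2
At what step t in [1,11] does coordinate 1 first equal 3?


t=0: X=(1, 0), d=0 → +e1, X_1=(2, 0)
t=1: X=(2, 0), d=2 → +e2, X_2=(2, 1)
t=2: X=(2, 1), d=0 → +e1, X_3=(3, 1)
t=3: X=(3, 1), d=0 → +e1, X_4=(4, 1)
t=4: X=(4, 1), d=3 → -e2, X_5=(4, 0)
t=5: X=(4, 0), d=1 → -e1, X_6=(3, 0)
t=6: X=(3, 0), d=3 → -e2, X_7=(3, -1)
t=7: X=(3, -1), d=2 → +e2, X_8=(3, 0)
t=8: X=(3, 0), d=1 → -e1, X_9=(2, 0)
t=9: X=(2, 0), d=3 → -e2, X_10=(2, -1)
t=10: X=(2, -1), d=2 → +e2, X_11=(2, 0)

3


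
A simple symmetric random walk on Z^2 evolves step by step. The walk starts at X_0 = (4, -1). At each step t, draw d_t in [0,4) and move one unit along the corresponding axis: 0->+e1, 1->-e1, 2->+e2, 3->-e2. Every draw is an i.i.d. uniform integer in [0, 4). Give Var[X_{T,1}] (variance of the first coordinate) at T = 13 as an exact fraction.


13/2

Outcome values over d=0..3: [1, -1, 0, 0]
Σy = 0, Σy² = 2, M = 4
μ = 0/4 = 0,  σ² = 2/4 − (0)² = 1/2
Independent increments: Var[X_13] = 13·σ² = 13·(1/2) = 13/2


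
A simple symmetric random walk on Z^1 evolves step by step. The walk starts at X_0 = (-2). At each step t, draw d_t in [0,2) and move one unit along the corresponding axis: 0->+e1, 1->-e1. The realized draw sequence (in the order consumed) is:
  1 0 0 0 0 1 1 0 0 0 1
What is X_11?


(1)

t=0: X=(-2), d=1 → -e1, X_1=(-3)
t=1: X=(-3), d=0 → +e1, X_2=(-2)
t=2: X=(-2), d=0 → +e1, X_3=(-1)
t=3: X=(-1), d=0 → +e1, X_4=(0)
t=4: X=(0), d=0 → +e1, X_5=(1)
t=5: X=(1), d=1 → -e1, X_6=(0)
t=6: X=(0), d=1 → -e1, X_7=(-1)
t=7: X=(-1), d=0 → +e1, X_8=(0)
t=8: X=(0), d=0 → +e1, X_9=(1)
t=9: X=(1), d=0 → +e1, X_10=(2)
t=10: X=(2), d=1 → -e1, X_11=(1)


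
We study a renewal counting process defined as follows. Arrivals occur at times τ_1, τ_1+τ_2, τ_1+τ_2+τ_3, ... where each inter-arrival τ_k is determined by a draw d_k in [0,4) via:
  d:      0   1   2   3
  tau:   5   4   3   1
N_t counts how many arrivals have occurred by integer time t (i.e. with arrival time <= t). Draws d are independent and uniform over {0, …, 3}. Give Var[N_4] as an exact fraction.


32903/65536

Inter-arrival values over d=0..3: [5, 4, 3, 1]
Each d has probability 1/4, so the pmf of τ is: f(1) = 1/4, f(3) = 1/4, f(4) = 1/4, f(5) = 1/4
Let p_n(j) = P(N_n = j), with p_0 = [1]. Condition on τ_1: p_n(0) = P(τ > n), and for j >= 1, p_n(j) = Σ_{k<=n} f(k)·p_{n−k}(j−1)
p_1 = [3/4, 1/4]  (j = 0..1)
p_2 = [3/4, 3/16, 1/16]  (j = 0..2)
p_3 = [1/2, 7/16, 3/64, 1/64]  (j = 0..3)
p_4 = [1/4, 9/16, 11/64, 3/256, 1/256]  (j = 0..4)
E[N_4] = Σ j·p_4(j) = 245/256;  E[N_4²] = Σ j²·p_4(j) = 363/256
Var[N_4] = 363/256 − (245/256)² = 32903/65536


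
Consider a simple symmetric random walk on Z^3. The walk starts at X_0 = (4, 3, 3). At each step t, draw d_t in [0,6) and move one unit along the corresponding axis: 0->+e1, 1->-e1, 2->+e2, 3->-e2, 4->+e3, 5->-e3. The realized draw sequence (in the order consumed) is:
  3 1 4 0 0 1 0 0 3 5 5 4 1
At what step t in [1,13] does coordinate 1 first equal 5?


5

t=0: X=(4, 3, 3), d=3 → -e2, X_1=(4, 2, 3)
t=1: X=(4, 2, 3), d=1 → -e1, X_2=(3, 2, 3)
t=2: X=(3, 2, 3), d=4 → +e3, X_3=(3, 2, 4)
t=3: X=(3, 2, 4), d=0 → +e1, X_4=(4, 2, 4)
t=4: X=(4, 2, 4), d=0 → +e1, X_5=(5, 2, 4)
t=5: X=(5, 2, 4), d=1 → -e1, X_6=(4, 2, 4)
t=6: X=(4, 2, 4), d=0 → +e1, X_7=(5, 2, 4)
t=7: X=(5, 2, 4), d=0 → +e1, X_8=(6, 2, 4)
t=8: X=(6, 2, 4), d=3 → -e2, X_9=(6, 1, 4)
t=9: X=(6, 1, 4), d=5 → -e3, X_10=(6, 1, 3)
t=10: X=(6, 1, 3), d=5 → -e3, X_11=(6, 1, 2)
t=11: X=(6, 1, 2), d=4 → +e3, X_12=(6, 1, 3)
t=12: X=(6, 1, 3), d=1 → -e1, X_13=(5, 1, 3)


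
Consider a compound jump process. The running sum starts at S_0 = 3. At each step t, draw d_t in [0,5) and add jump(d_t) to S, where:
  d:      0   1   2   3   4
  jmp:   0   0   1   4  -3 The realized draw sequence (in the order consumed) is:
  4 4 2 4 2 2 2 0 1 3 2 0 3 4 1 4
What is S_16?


1

t=0: S=3, d=4, jump=-3, S_1=0
t=1: S=0, d=4, jump=-3, S_2=-3
t=2: S=-3, d=2, jump=1, S_3=-2
t=3: S=-2, d=4, jump=-3, S_4=-5
t=4: S=-5, d=2, jump=1, S_5=-4
t=5: S=-4, d=2, jump=1, S_6=-3
t=6: S=-3, d=2, jump=1, S_7=-2
t=7: S=-2, d=0, jump=0, S_8=-2
t=8: S=-2, d=1, jump=0, S_9=-2
t=9: S=-2, d=3, jump=4, S_10=2
t=10: S=2, d=2, jump=1, S_11=3
t=11: S=3, d=0, jump=0, S_12=3
t=12: S=3, d=3, jump=4, S_13=7
t=13: S=7, d=4, jump=-3, S_14=4
t=14: S=4, d=1, jump=0, S_15=4
t=15: S=4, d=4, jump=-3, S_16=1


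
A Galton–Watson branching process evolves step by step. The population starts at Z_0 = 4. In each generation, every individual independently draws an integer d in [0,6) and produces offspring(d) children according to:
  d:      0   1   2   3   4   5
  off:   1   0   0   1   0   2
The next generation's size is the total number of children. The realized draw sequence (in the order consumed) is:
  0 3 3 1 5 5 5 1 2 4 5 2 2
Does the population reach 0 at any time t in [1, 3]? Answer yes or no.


gen 0: Z_0=4, draws=[0, 3, 3, 1], offspring=[1, 1, 1, 0], Z_1=3
gen 1: Z_1=3, draws=[5, 5, 5], offspring=[2, 2, 2], Z_2=6
gen 2: Z_2=6, draws=[1, 2, 4, 5, 2, 2], offspring=[0, 0, 0, 2, 0, 0], Z_3=2

no


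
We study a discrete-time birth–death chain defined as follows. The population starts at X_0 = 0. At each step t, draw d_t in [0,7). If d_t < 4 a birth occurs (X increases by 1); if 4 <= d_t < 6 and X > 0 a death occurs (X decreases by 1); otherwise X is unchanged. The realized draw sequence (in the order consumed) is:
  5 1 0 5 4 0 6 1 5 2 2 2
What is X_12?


t=0: X=0, d=5 → hold, X_1=0
t=1: X=0, d=1 → birth, X_2=1
t=2: X=1, d=0 → birth, X_3=2
t=3: X=2, d=5 → death, X_4=1
t=4: X=1, d=4 → death, X_5=0
t=5: X=0, d=0 → birth, X_6=1
t=6: X=1, d=6 → hold, X_7=1
t=7: X=1, d=1 → birth, X_8=2
t=8: X=2, d=5 → death, X_9=1
t=9: X=1, d=2 → birth, X_10=2
t=10: X=2, d=2 → birth, X_11=3
t=11: X=3, d=2 → birth, X_12=4

4


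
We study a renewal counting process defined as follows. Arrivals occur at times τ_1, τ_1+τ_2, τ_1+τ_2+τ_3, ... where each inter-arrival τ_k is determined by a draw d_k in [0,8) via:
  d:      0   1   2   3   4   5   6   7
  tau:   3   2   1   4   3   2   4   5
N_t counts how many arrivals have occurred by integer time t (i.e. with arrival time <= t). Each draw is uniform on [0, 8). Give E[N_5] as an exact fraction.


47241/32768

Inter-arrival values over d=0..7: [3, 2, 1, 4, 3, 2, 4, 5]
Each d has probability 1/8, so the pmf of τ is: f(1) = 1/8, f(2) = 1/4, f(3) = 1/4, f(4) = 1/4, f(5) = 1/8
Renewal equation for m(n) = E[N_n]: condition on τ_1 = k (if k <= n, one arrival plus a fresh copy on the remaining n−k steps): m(n) = F(n) + Σ_{k<=n} f(k)·m(n−k), where F(n) = P(τ <= n) and m(0) = 0
m(1) = F(1) = 1/8
m(2) = F(2) + f(1)·m(1) = 3/8 + 1/8·1/8 = 25/64
m(3) = F(3) + f(1)·m(2) + f(2)·m(1) = 5/8 + 1/8·25/64 + 1/4·1/8 = 361/512
m(4) = F(4) + f(1)·m(3) + f(2)·m(2) + f(3)·m(1) = 7/8 + 1/8·361/512 + 1/4·25/64 + 1/4·1/8 = 4473/4096
m(5) = F(5) + f(1)·m(4) + f(2)·m(3) + f(3)·m(2) + f(4)·m(1) = 1 + 1/8·4473/4096 + 1/4·361/512 + 1/4·25/64 + 1/4·1/8 = 47241/32768
E[N_5] = m(5) = 47241/32768


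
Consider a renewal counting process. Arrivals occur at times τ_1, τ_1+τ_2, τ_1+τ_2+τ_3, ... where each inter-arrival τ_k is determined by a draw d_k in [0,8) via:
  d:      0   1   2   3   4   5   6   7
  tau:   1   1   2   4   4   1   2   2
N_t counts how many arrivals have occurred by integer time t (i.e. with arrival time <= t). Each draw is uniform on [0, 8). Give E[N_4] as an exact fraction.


Inter-arrival values over d=0..7: [1, 1, 2, 4, 4, 1, 2, 2]
Each d has probability 1/8, so the pmf of τ is: f(1) = 3/8, f(2) = 3/8, f(4) = 1/4
Renewal equation for m(n) = E[N_n]: condition on τ_1 = k (if k <= n, one arrival plus a fresh copy on the remaining n−k steps): m(n) = F(n) + Σ_{k<=n} f(k)·m(n−k), where F(n) = P(τ <= n) and m(0) = 0
m(1) = F(1) = 3/8
m(2) = F(2) + f(1)·m(1) = 3/4 + 3/8·3/8 = 57/64
m(3) = F(3) + f(1)·m(2) + f(2)·m(1) = 3/4 + 3/8·57/64 + 3/8·3/8 = 627/512
m(4) = F(4) + f(1)·m(3) + f(2)·m(2) = 1 + 3/8·627/512 + 3/8·57/64 = 7345/4096
E[N_4] = m(4) = 7345/4096

7345/4096


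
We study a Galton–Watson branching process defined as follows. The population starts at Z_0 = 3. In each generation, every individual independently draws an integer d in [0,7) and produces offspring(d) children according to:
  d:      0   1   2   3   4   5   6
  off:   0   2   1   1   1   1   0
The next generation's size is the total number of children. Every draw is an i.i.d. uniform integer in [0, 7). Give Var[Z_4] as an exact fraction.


Outcome values over d=0..6: [0, 2, 1, 1, 1, 1, 0]
Σy = 6, Σy² = 8, M = 7
μ = 6/7 = 6/7,  σ² = 8/7 − (6/7)² = 20/49
V_0 = 0, E_0 = 3
V_1 = 20/49·E_0 + (6/7)²·V_0 = 60/49;  E_1 = 18/7
V_2 = 20/49·E_1 + (6/7)²·V_1 = 4680/2401;  E_2 = 108/49
V_3 = 20/49·E_2 + (6/7)²·V_2 = 274320/117649;  E_3 = 648/343
V_4 = 20/49·E_3 + (6/7)²·V_3 = 14320800/5764801;  E_4 = 3888/2401

14320800/5764801


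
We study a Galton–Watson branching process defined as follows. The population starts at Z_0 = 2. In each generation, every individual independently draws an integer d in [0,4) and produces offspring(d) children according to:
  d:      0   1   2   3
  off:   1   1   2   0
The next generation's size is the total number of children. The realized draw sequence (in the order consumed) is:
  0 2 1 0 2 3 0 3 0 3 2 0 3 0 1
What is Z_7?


gen 0: Z_0=2, draws=[0, 2], offspring=[1, 2], Z_1=3
gen 1: Z_1=3, draws=[1, 0, 2], offspring=[1, 1, 2], Z_2=4
gen 2: Z_2=4, draws=[3, 0, 3, 0], offspring=[0, 1, 0, 1], Z_3=2
gen 3: Z_3=2, draws=[3, 2], offspring=[0, 2], Z_4=2
gen 4: Z_4=2, draws=[0, 3], offspring=[1, 0], Z_5=1
gen 5: Z_5=1, draws=[0], offspring=[1], Z_6=1
gen 6: Z_6=1, draws=[1], offspring=[1], Z_7=1

1


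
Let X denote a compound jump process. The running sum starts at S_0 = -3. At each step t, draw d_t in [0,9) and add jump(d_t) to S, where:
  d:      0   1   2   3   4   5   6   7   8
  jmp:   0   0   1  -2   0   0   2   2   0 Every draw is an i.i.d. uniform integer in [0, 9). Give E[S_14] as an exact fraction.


5/3

Outcome values over d=0..8: [0, 0, 1, -2, 0, 0, 2, 2, 0]
Σy = 3, Σy² = 13, M = 9
μ = 3/9 = 1/3,  σ² = 13/9 − (1/3)² = 4/3
E[S_14] = -3 + 14·(1/3) = 5/3


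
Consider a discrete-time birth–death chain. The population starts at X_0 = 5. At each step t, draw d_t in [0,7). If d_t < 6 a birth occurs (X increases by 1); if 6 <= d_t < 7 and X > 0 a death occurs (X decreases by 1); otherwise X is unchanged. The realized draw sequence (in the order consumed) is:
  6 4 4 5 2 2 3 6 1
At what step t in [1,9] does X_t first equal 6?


3

t=0: X=5, d=6 → death, X_1=4
t=1: X=4, d=4 → birth, X_2=5
t=2: X=5, d=4 → birth, X_3=6
t=3: X=6, d=5 → birth, X_4=7
t=4: X=7, d=2 → birth, X_5=8
t=5: X=8, d=2 → birth, X_6=9
t=6: X=9, d=3 → birth, X_7=10
t=7: X=10, d=6 → death, X_8=9
t=8: X=9, d=1 → birth, X_9=10


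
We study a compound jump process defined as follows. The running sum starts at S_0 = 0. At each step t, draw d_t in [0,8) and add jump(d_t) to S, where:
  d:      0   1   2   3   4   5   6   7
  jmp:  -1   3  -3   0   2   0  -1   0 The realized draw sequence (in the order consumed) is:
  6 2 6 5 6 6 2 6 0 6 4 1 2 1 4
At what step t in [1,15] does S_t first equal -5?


t=0: S=0, d=6, jump=-1, S_1=-1
t=1: S=-1, d=2, jump=-3, S_2=-4
t=2: S=-4, d=6, jump=-1, S_3=-5
t=3: S=-5, d=5, jump=0, S_4=-5
t=4: S=-5, d=6, jump=-1, S_5=-6
t=5: S=-6, d=6, jump=-1, S_6=-7
t=6: S=-7, d=2, jump=-3, S_7=-10
t=7: S=-10, d=6, jump=-1, S_8=-11
t=8: S=-11, d=0, jump=-1, S_9=-12
t=9: S=-12, d=6, jump=-1, S_10=-13
t=10: S=-13, d=4, jump=2, S_11=-11
t=11: S=-11, d=1, jump=3, S_12=-8
t=12: S=-8, d=2, jump=-3, S_13=-11
t=13: S=-11, d=1, jump=3, S_14=-8
t=14: S=-8, d=4, jump=2, S_15=-6

3


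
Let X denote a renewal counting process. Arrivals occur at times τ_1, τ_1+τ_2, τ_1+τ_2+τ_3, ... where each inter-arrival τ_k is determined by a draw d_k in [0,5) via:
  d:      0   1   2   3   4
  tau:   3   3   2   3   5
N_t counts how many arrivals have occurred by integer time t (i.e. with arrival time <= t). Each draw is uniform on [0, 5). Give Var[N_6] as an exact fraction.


Inter-arrival values over d=0..4: [3, 3, 2, 3, 5]
Each d has probability 1/5, so the pmf of τ is: f(2) = 1/5, f(3) = 3/5, f(5) = 1/5
Let p_n(j) = P(N_n = j), with p_0 = [1]. Condition on τ_1: p_n(0) = P(τ > n), and for j >= 1, p_n(j) = Σ_{k<=n} f(k)·p_{n−k}(j−1)
p_1 = [1]  (j = 0)
p_2 = [4/5, 1/5]  (j = 0..1)
p_3 = [1/5, 4/5]  (j = 0..1)
p_4 = [1/5, 19/25, 1/25]  (j = 0..2)
p_5 = [0, 18/25, 7/25]  (j = 0..2)
p_6 = [0, 9/25, 79/125, 1/125]  (j = 0..3)
E[N_6] = Σ j·p_6(j) = 206/125;  E[N_6²] = Σ j²·p_6(j) = 74/25
Var[N_6] = 74/25 − (206/125)² = 3814/15625

3814/15625


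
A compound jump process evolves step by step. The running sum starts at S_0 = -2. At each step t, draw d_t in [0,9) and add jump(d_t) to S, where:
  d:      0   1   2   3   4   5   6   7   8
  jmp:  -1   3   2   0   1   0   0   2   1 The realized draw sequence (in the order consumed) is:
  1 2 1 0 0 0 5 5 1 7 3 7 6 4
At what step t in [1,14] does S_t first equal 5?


4

t=0: S=-2, d=1, jump=3, S_1=1
t=1: S=1, d=2, jump=2, S_2=3
t=2: S=3, d=1, jump=3, S_3=6
t=3: S=6, d=0, jump=-1, S_4=5
t=4: S=5, d=0, jump=-1, S_5=4
t=5: S=4, d=0, jump=-1, S_6=3
t=6: S=3, d=5, jump=0, S_7=3
t=7: S=3, d=5, jump=0, S_8=3
t=8: S=3, d=1, jump=3, S_9=6
t=9: S=6, d=7, jump=2, S_10=8
t=10: S=8, d=3, jump=0, S_11=8
t=11: S=8, d=7, jump=2, S_12=10
t=12: S=10, d=6, jump=0, S_13=10
t=13: S=10, d=4, jump=1, S_14=11


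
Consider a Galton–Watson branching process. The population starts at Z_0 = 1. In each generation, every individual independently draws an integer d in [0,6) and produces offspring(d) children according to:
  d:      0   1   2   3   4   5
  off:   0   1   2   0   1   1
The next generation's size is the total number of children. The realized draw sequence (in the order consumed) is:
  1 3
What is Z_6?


gen 0: Z_0=1, draws=[1], offspring=[1], Z_1=1
gen 1: Z_1=1, draws=[3], offspring=[0], Z_2=0
gen 2: Z_2=0, draws=[], offspring=[], Z_3=0
gen 3: Z_3=0, draws=[], offspring=[], Z_4=0
gen 4: Z_4=0, draws=[], offspring=[], Z_5=0
gen 5: Z_5=0, draws=[], offspring=[], Z_6=0

0


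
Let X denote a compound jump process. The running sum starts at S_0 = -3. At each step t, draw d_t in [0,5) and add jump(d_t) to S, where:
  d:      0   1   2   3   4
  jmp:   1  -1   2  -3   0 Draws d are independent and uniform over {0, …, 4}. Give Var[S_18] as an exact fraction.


1332/25

Outcome values over d=0..4: [1, -1, 2, -3, 0]
Σy = -1, Σy² = 15, M = 5
μ = -1/5 = -1/5,  σ² = 15/5 − (-1/5)² = 74/25
Independent increments: Var[S_18] = 18·σ² = 18·(74/25) = 1332/25


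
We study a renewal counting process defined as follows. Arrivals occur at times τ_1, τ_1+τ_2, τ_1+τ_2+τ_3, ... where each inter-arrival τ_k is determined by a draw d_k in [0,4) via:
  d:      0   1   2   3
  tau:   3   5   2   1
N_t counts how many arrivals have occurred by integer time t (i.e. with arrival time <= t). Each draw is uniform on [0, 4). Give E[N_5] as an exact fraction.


Inter-arrival values over d=0..3: [3, 5, 2, 1]
Each d has probability 1/4, so the pmf of τ is: f(1) = 1/4, f(2) = 1/4, f(3) = 1/4, f(5) = 1/4
Renewal equation for m(n) = E[N_n]: condition on τ_1 = k (if k <= n, one arrival plus a fresh copy on the remaining n−k steps): m(n) = F(n) + Σ_{k<=n} f(k)·m(n−k), where F(n) = P(τ <= n) and m(0) = 0
m(1) = F(1) = 1/4
m(2) = F(2) + f(1)·m(1) = 1/2 + 1/4·1/4 = 9/16
m(3) = F(3) + f(1)·m(2) + f(2)·m(1) = 3/4 + 1/4·9/16 + 1/4·1/4 = 61/64
m(4) = F(4) + f(1)·m(3) + f(2)·m(2) + f(3)·m(1) = 3/4 + 1/4·61/64 + 1/4·9/16 + 1/4·1/4 = 305/256
m(5) = F(5) + f(1)·m(4) + f(2)·m(3) + f(3)·m(2) = 1 + 1/4·305/256 + 1/4·61/64 + 1/4·9/16 = 1717/1024
E[N_5] = m(5) = 1717/1024

1717/1024


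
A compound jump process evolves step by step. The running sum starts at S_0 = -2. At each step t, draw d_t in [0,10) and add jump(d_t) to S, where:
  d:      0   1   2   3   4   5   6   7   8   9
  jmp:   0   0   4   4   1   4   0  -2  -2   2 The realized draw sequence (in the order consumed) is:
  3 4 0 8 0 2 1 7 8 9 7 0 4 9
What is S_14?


t=0: S=-2, d=3, jump=4, S_1=2
t=1: S=2, d=4, jump=1, S_2=3
t=2: S=3, d=0, jump=0, S_3=3
t=3: S=3, d=8, jump=-2, S_4=1
t=4: S=1, d=0, jump=0, S_5=1
t=5: S=1, d=2, jump=4, S_6=5
t=6: S=5, d=1, jump=0, S_7=5
t=7: S=5, d=7, jump=-2, S_8=3
t=8: S=3, d=8, jump=-2, S_9=1
t=9: S=1, d=9, jump=2, S_10=3
t=10: S=3, d=7, jump=-2, S_11=1
t=11: S=1, d=0, jump=0, S_12=1
t=12: S=1, d=4, jump=1, S_13=2
t=13: S=2, d=9, jump=2, S_14=4

4


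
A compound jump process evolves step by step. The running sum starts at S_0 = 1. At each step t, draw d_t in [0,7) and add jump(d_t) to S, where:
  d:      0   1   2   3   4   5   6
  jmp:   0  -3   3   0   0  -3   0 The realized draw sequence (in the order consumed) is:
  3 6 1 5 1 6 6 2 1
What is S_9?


-8

t=0: S=1, d=3, jump=0, S_1=1
t=1: S=1, d=6, jump=0, S_2=1
t=2: S=1, d=1, jump=-3, S_3=-2
t=3: S=-2, d=5, jump=-3, S_4=-5
t=4: S=-5, d=1, jump=-3, S_5=-8
t=5: S=-8, d=6, jump=0, S_6=-8
t=6: S=-8, d=6, jump=0, S_7=-8
t=7: S=-8, d=2, jump=3, S_8=-5
t=8: S=-5, d=1, jump=-3, S_9=-8


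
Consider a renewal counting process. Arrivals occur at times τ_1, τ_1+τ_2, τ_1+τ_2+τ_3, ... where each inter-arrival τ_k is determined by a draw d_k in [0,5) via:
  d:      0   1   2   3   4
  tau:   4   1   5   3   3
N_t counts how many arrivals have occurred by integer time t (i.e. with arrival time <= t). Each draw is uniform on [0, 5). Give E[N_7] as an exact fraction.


148781/78125

Inter-arrival values over d=0..4: [4, 1, 5, 3, 3]
Each d has probability 1/5, so the pmf of τ is: f(1) = 1/5, f(3) = 2/5, f(4) = 1/5, f(5) = 1/5
Renewal equation for m(n) = E[N_n]: condition on τ_1 = k (if k <= n, one arrival plus a fresh copy on the remaining n−k steps): m(n) = F(n) + Σ_{k<=n} f(k)·m(n−k), where F(n) = P(τ <= n) and m(0) = 0
m(1) = F(1) = 1/5
m(2) = F(2) + f(1)·m(1) = 1/5 + 1/5·1/5 = 6/25
m(3) = F(3) + f(1)·m(2) = 3/5 + 1/5·6/25 = 81/125
m(4) = F(4) + f(1)·m(3) + f(3)·m(1) = 4/5 + 1/5·81/125 + 2/5·1/5 = 631/625
m(5) = F(5) + f(1)·m(4) + f(3)·m(2) + f(4)·m(1) = 1 + 1/5·631/625 + 2/5·6/25 + 1/5·1/5 = 4181/3125
m(6) = F(6) + f(1)·m(5) + f(3)·m(3) + f(4)·m(2) + f(5)·m(1) = 1 + 1/5·4181/3125 + 2/5·81/125 + 1/5·6/25 + 1/5·1/5 = 25231/15625
m(7) = F(7) + f(1)·m(6) + f(3)·m(4) + f(4)·m(3) + f(5)·m(2) = 1 + 1/5·25231/15625 + 2/5·631/625 + 1/5·81/125 + 1/5·6/25 = 148781/78125
E[N_7] = m(7) = 148781/78125


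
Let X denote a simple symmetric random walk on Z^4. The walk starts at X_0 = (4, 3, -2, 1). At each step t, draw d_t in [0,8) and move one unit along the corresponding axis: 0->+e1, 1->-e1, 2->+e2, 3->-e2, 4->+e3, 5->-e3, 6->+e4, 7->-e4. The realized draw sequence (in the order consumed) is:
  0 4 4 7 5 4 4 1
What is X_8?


(4, 3, 1, 0)

t=0: X=(4, 3, -2, 1), d=0 → +e1, X_1=(5, 3, -2, 1)
t=1: X=(5, 3, -2, 1), d=4 → +e3, X_2=(5, 3, -1, 1)
t=2: X=(5, 3, -1, 1), d=4 → +e3, X_3=(5, 3, 0, 1)
t=3: X=(5, 3, 0, 1), d=7 → -e4, X_4=(5, 3, 0, 0)
t=4: X=(5, 3, 0, 0), d=5 → -e3, X_5=(5, 3, -1, 0)
t=5: X=(5, 3, -1, 0), d=4 → +e3, X_6=(5, 3, 0, 0)
t=6: X=(5, 3, 0, 0), d=4 → +e3, X_7=(5, 3, 1, 0)
t=7: X=(5, 3, 1, 0), d=1 → -e1, X_8=(4, 3, 1, 0)


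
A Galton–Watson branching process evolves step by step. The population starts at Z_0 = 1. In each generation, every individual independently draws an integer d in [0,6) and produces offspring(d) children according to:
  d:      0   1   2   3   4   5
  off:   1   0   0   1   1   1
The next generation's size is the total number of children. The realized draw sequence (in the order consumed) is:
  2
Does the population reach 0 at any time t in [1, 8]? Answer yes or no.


gen 0: Z_0=1, draws=[2], offspring=[0], Z_1=0
gen 1: Z_1=0, draws=[], offspring=[], Z_2=0
gen 2: Z_2=0, draws=[], offspring=[], Z_3=0
gen 3: Z_3=0, draws=[], offspring=[], Z_4=0
gen 4: Z_4=0, draws=[], offspring=[], Z_5=0
gen 5: Z_5=0, draws=[], offspring=[], Z_6=0
gen 6: Z_6=0, draws=[], offspring=[], Z_7=0
gen 7: Z_7=0, draws=[], offspring=[], Z_8=0

yes


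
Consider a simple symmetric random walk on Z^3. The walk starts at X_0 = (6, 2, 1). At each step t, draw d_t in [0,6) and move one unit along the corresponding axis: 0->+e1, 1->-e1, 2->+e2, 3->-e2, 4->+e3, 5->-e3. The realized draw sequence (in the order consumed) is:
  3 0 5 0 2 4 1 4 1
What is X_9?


(6, 2, 2)

t=0: X=(6, 2, 1), d=3 → -e2, X_1=(6, 1, 1)
t=1: X=(6, 1, 1), d=0 → +e1, X_2=(7, 1, 1)
t=2: X=(7, 1, 1), d=5 → -e3, X_3=(7, 1, 0)
t=3: X=(7, 1, 0), d=0 → +e1, X_4=(8, 1, 0)
t=4: X=(8, 1, 0), d=2 → +e2, X_5=(8, 2, 0)
t=5: X=(8, 2, 0), d=4 → +e3, X_6=(8, 2, 1)
t=6: X=(8, 2, 1), d=1 → -e1, X_7=(7, 2, 1)
t=7: X=(7, 2, 1), d=4 → +e3, X_8=(7, 2, 2)
t=8: X=(7, 2, 2), d=1 → -e1, X_9=(6, 2, 2)


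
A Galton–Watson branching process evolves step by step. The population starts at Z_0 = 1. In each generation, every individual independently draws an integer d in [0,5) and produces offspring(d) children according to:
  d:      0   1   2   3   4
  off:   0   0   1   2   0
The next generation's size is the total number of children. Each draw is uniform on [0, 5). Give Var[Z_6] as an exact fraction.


28957824/244140625

Outcome values over d=0..4: [0, 0, 1, 2, 0]
Σy = 3, Σy² = 5, M = 5
μ = 3/5 = 3/5,  σ² = 5/5 − (3/5)² = 16/25
V_0 = 0, E_0 = 1
V_1 = 16/25·E_0 + (3/5)²·V_0 = 16/25;  E_1 = 3/5
V_2 = 16/25·E_1 + (3/5)²·V_1 = 384/625;  E_2 = 9/25
V_3 = 16/25·E_2 + (3/5)²·V_2 = 7056/15625;  E_3 = 27/125
V_4 = 16/25·E_3 + (3/5)²·V_3 = 117504/390625;  E_4 = 81/625
V_5 = 16/25·E_4 + (3/5)²·V_4 = 1867536/9765625;  E_5 = 243/3125
V_6 = 16/25·E_5 + (3/5)²·V_5 = 28957824/244140625;  E_6 = 729/15625
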